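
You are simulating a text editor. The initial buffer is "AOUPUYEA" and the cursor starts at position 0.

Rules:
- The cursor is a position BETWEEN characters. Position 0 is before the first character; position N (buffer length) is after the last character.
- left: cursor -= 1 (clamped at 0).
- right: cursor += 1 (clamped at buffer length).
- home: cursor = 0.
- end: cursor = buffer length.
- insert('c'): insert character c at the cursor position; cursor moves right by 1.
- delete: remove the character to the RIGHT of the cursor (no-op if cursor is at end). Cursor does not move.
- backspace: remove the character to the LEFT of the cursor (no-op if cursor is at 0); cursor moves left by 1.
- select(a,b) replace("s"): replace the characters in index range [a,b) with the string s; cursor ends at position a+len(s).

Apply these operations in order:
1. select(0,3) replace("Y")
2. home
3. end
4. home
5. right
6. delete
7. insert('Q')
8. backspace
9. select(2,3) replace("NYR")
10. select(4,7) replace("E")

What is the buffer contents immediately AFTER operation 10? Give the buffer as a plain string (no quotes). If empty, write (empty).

Answer: YUNYE

Derivation:
After op 1 (select(0,3) replace("Y")): buf='YPUYEA' cursor=1
After op 2 (home): buf='YPUYEA' cursor=0
After op 3 (end): buf='YPUYEA' cursor=6
After op 4 (home): buf='YPUYEA' cursor=0
After op 5 (right): buf='YPUYEA' cursor=1
After op 6 (delete): buf='YUYEA' cursor=1
After op 7 (insert('Q')): buf='YQUYEA' cursor=2
After op 8 (backspace): buf='YUYEA' cursor=1
After op 9 (select(2,3) replace("NYR")): buf='YUNYREA' cursor=5
After op 10 (select(4,7) replace("E")): buf='YUNYE' cursor=5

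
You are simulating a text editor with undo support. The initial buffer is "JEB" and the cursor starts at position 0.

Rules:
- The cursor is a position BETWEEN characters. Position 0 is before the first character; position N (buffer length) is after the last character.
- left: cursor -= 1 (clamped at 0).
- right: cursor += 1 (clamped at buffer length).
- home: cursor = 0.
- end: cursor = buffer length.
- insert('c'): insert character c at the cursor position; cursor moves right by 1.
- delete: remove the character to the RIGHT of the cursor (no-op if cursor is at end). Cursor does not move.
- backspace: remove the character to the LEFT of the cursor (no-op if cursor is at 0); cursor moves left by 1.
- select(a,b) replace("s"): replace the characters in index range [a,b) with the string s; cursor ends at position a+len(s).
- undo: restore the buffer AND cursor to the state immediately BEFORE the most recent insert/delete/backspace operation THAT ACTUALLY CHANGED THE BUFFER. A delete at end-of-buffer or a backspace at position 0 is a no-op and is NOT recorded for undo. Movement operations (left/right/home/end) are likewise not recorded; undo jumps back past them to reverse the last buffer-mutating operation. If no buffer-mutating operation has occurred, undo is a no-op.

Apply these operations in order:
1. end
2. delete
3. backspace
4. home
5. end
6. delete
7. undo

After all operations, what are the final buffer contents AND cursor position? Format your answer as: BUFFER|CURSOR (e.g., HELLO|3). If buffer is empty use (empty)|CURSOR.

After op 1 (end): buf='JEB' cursor=3
After op 2 (delete): buf='JEB' cursor=3
After op 3 (backspace): buf='JE' cursor=2
After op 4 (home): buf='JE' cursor=0
After op 5 (end): buf='JE' cursor=2
After op 6 (delete): buf='JE' cursor=2
After op 7 (undo): buf='JEB' cursor=3

Answer: JEB|3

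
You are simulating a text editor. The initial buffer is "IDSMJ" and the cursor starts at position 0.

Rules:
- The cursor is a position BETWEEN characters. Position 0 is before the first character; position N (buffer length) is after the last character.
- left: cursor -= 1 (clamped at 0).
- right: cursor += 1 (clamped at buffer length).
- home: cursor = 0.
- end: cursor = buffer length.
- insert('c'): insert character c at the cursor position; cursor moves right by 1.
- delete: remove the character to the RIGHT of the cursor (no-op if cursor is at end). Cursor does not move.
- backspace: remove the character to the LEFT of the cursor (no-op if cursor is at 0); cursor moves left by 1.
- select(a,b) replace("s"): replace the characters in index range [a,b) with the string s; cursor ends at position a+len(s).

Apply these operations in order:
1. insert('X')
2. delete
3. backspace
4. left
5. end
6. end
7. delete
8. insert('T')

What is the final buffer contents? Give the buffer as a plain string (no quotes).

Answer: DSMJT

Derivation:
After op 1 (insert('X')): buf='XIDSMJ' cursor=1
After op 2 (delete): buf='XDSMJ' cursor=1
After op 3 (backspace): buf='DSMJ' cursor=0
After op 4 (left): buf='DSMJ' cursor=0
After op 5 (end): buf='DSMJ' cursor=4
After op 6 (end): buf='DSMJ' cursor=4
After op 7 (delete): buf='DSMJ' cursor=4
After op 8 (insert('T')): buf='DSMJT' cursor=5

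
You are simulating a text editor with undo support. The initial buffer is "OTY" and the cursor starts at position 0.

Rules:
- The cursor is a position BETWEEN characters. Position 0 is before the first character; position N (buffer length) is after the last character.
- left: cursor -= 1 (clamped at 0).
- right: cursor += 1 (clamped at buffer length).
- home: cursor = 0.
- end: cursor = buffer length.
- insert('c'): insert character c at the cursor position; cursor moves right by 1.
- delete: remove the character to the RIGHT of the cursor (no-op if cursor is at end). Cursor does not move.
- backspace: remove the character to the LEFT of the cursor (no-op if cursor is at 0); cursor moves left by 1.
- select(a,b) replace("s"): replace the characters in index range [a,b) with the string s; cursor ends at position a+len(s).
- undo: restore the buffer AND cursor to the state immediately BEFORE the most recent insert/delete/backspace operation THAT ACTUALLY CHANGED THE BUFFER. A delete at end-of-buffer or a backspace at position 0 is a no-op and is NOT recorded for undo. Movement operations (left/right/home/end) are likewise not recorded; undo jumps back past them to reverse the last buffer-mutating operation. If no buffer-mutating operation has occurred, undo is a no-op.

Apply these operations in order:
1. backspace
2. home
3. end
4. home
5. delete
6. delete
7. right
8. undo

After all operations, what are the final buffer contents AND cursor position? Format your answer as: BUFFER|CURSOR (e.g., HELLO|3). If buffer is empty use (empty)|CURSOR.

After op 1 (backspace): buf='OTY' cursor=0
After op 2 (home): buf='OTY' cursor=0
After op 3 (end): buf='OTY' cursor=3
After op 4 (home): buf='OTY' cursor=0
After op 5 (delete): buf='TY' cursor=0
After op 6 (delete): buf='Y' cursor=0
After op 7 (right): buf='Y' cursor=1
After op 8 (undo): buf='TY' cursor=0

Answer: TY|0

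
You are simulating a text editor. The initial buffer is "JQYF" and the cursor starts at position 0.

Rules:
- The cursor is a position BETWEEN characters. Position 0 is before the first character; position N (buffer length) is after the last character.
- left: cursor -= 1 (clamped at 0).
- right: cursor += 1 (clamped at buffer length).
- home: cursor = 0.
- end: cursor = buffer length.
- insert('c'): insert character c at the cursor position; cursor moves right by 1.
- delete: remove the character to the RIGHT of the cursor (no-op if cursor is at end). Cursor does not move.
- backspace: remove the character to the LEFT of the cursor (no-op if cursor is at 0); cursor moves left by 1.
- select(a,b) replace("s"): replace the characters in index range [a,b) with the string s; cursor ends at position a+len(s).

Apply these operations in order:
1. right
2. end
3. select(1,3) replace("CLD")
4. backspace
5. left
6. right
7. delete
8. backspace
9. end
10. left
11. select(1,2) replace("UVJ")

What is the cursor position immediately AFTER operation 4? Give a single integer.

After op 1 (right): buf='JQYF' cursor=1
After op 2 (end): buf='JQYF' cursor=4
After op 3 (select(1,3) replace("CLD")): buf='JCLDF' cursor=4
After op 4 (backspace): buf='JCLF' cursor=3

Answer: 3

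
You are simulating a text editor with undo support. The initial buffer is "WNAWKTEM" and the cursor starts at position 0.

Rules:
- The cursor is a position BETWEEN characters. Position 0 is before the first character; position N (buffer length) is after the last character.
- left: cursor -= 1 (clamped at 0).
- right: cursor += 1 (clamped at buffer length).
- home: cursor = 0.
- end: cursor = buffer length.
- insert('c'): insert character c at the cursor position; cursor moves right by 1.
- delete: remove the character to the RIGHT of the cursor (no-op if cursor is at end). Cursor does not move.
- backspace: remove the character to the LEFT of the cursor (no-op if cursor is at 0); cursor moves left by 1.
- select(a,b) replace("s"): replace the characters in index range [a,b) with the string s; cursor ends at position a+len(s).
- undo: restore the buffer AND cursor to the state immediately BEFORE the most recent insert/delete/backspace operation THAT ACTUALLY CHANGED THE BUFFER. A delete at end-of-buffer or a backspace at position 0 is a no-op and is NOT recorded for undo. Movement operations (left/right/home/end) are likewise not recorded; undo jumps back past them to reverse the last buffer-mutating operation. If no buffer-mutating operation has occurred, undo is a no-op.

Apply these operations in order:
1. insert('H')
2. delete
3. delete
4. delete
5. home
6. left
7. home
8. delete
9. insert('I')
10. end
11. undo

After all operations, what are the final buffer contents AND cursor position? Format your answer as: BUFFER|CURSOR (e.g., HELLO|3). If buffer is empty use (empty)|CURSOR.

Answer: WKTEM|0

Derivation:
After op 1 (insert('H')): buf='HWNAWKTEM' cursor=1
After op 2 (delete): buf='HNAWKTEM' cursor=1
After op 3 (delete): buf='HAWKTEM' cursor=1
After op 4 (delete): buf='HWKTEM' cursor=1
After op 5 (home): buf='HWKTEM' cursor=0
After op 6 (left): buf='HWKTEM' cursor=0
After op 7 (home): buf='HWKTEM' cursor=0
After op 8 (delete): buf='WKTEM' cursor=0
After op 9 (insert('I')): buf='IWKTEM' cursor=1
After op 10 (end): buf='IWKTEM' cursor=6
After op 11 (undo): buf='WKTEM' cursor=0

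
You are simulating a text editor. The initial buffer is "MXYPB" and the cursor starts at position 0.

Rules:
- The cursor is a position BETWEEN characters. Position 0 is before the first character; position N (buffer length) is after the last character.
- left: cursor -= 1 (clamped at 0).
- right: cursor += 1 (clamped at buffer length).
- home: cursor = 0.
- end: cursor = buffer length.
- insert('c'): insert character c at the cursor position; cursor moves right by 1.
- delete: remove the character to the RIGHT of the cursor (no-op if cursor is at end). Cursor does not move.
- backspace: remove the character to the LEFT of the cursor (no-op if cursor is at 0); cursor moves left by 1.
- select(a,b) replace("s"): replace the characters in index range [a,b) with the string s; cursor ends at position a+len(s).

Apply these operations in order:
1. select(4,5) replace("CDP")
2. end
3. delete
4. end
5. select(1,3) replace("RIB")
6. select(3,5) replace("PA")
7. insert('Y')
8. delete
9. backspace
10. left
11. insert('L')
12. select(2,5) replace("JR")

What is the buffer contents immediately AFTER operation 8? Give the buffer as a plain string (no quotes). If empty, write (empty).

After op 1 (select(4,5) replace("CDP")): buf='MXYPCDP' cursor=7
After op 2 (end): buf='MXYPCDP' cursor=7
After op 3 (delete): buf='MXYPCDP' cursor=7
After op 4 (end): buf='MXYPCDP' cursor=7
After op 5 (select(1,3) replace("RIB")): buf='MRIBPCDP' cursor=4
After op 6 (select(3,5) replace("PA")): buf='MRIPACDP' cursor=5
After op 7 (insert('Y')): buf='MRIPAYCDP' cursor=6
After op 8 (delete): buf='MRIPAYDP' cursor=6

Answer: MRIPAYDP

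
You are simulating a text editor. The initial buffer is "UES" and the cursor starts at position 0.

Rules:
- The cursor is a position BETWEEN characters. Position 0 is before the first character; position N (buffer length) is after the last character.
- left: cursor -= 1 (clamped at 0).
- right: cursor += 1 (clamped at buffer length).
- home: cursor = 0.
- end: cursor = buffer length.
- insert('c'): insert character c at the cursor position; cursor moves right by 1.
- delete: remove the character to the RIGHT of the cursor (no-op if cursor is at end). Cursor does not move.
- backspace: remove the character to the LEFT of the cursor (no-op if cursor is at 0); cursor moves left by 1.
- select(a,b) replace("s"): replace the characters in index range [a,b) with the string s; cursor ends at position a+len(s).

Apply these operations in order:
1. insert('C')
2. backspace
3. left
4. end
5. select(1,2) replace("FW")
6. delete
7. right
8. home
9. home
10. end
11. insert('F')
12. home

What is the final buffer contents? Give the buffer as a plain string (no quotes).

Answer: UFWF

Derivation:
After op 1 (insert('C')): buf='CUES' cursor=1
After op 2 (backspace): buf='UES' cursor=0
After op 3 (left): buf='UES' cursor=0
After op 4 (end): buf='UES' cursor=3
After op 5 (select(1,2) replace("FW")): buf='UFWS' cursor=3
After op 6 (delete): buf='UFW' cursor=3
After op 7 (right): buf='UFW' cursor=3
After op 8 (home): buf='UFW' cursor=0
After op 9 (home): buf='UFW' cursor=0
After op 10 (end): buf='UFW' cursor=3
After op 11 (insert('F')): buf='UFWF' cursor=4
After op 12 (home): buf='UFWF' cursor=0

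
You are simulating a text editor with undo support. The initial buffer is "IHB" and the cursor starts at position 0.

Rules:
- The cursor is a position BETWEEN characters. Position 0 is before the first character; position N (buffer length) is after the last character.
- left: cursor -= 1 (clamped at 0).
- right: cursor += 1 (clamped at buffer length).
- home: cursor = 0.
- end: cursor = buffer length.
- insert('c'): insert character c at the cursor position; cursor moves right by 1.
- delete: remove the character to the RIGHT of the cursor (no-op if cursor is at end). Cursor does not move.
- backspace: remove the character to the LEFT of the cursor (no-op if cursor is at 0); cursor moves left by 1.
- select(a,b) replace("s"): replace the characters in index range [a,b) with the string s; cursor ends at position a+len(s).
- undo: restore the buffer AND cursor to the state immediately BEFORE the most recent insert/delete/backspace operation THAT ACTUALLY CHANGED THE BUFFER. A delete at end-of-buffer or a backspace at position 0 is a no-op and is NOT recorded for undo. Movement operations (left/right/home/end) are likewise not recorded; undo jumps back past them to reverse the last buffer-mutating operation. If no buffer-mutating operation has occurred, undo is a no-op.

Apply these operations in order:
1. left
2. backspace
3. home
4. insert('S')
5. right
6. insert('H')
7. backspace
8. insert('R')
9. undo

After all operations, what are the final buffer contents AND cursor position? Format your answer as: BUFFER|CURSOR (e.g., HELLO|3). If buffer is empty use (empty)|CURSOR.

Answer: SIHB|2

Derivation:
After op 1 (left): buf='IHB' cursor=0
After op 2 (backspace): buf='IHB' cursor=0
After op 3 (home): buf='IHB' cursor=0
After op 4 (insert('S')): buf='SIHB' cursor=1
After op 5 (right): buf='SIHB' cursor=2
After op 6 (insert('H')): buf='SIHHB' cursor=3
After op 7 (backspace): buf='SIHB' cursor=2
After op 8 (insert('R')): buf='SIRHB' cursor=3
After op 9 (undo): buf='SIHB' cursor=2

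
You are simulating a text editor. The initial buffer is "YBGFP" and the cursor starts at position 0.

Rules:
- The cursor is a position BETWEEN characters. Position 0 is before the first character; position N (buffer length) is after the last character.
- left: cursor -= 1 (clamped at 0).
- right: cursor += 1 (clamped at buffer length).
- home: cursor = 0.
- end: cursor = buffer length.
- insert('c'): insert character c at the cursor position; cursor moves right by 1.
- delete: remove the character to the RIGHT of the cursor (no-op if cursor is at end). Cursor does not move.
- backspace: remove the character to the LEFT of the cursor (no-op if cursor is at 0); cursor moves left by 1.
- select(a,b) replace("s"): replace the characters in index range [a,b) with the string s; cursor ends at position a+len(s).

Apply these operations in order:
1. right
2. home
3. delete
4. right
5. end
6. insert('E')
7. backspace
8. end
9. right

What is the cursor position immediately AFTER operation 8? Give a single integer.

Answer: 4

Derivation:
After op 1 (right): buf='YBGFP' cursor=1
After op 2 (home): buf='YBGFP' cursor=0
After op 3 (delete): buf='BGFP' cursor=0
After op 4 (right): buf='BGFP' cursor=1
After op 5 (end): buf='BGFP' cursor=4
After op 6 (insert('E')): buf='BGFPE' cursor=5
After op 7 (backspace): buf='BGFP' cursor=4
After op 8 (end): buf='BGFP' cursor=4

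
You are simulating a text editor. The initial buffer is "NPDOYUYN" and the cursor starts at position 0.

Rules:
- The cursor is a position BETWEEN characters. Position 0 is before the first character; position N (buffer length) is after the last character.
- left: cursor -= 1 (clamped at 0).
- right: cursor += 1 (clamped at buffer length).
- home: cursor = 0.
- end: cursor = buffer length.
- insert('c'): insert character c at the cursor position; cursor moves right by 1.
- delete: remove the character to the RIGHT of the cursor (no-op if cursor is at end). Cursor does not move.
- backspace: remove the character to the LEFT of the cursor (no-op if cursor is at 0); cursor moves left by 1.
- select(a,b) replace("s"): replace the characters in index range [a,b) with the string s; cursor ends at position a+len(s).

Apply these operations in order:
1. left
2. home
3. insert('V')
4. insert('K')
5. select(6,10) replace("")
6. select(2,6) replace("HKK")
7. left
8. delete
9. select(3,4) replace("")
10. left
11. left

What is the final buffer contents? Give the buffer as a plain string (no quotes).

Answer: VKH

Derivation:
After op 1 (left): buf='NPDOYUYN' cursor=0
After op 2 (home): buf='NPDOYUYN' cursor=0
After op 3 (insert('V')): buf='VNPDOYUYN' cursor=1
After op 4 (insert('K')): buf='VKNPDOYUYN' cursor=2
After op 5 (select(6,10) replace("")): buf='VKNPDO' cursor=6
After op 6 (select(2,6) replace("HKK")): buf='VKHKK' cursor=5
After op 7 (left): buf='VKHKK' cursor=4
After op 8 (delete): buf='VKHK' cursor=4
After op 9 (select(3,4) replace("")): buf='VKH' cursor=3
After op 10 (left): buf='VKH' cursor=2
After op 11 (left): buf='VKH' cursor=1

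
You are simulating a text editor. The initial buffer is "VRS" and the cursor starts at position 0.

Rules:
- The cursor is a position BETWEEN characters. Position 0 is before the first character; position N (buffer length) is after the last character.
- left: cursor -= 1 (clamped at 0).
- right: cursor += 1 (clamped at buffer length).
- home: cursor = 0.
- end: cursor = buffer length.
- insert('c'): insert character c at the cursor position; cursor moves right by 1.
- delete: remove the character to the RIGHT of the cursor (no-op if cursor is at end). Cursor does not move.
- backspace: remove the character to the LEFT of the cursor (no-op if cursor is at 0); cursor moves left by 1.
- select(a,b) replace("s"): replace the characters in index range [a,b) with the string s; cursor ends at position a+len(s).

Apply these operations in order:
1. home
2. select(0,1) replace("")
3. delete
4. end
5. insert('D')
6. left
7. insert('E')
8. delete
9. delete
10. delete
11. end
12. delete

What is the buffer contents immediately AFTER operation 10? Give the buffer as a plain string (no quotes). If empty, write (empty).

After op 1 (home): buf='VRS' cursor=0
After op 2 (select(0,1) replace("")): buf='RS' cursor=0
After op 3 (delete): buf='S' cursor=0
After op 4 (end): buf='S' cursor=1
After op 5 (insert('D')): buf='SD' cursor=2
After op 6 (left): buf='SD' cursor=1
After op 7 (insert('E')): buf='SED' cursor=2
After op 8 (delete): buf='SE' cursor=2
After op 9 (delete): buf='SE' cursor=2
After op 10 (delete): buf='SE' cursor=2

Answer: SE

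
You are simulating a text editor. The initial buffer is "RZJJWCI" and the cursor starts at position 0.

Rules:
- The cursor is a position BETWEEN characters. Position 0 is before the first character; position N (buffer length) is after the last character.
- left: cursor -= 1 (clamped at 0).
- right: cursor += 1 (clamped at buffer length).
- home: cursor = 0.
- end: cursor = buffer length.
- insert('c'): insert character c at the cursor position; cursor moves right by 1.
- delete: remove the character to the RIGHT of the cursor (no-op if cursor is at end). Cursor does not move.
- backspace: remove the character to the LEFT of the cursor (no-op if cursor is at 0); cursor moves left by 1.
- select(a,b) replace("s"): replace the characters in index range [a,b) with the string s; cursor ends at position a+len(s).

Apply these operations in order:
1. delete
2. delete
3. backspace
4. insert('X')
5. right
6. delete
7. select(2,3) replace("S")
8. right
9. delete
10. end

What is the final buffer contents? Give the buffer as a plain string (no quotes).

After op 1 (delete): buf='ZJJWCI' cursor=0
After op 2 (delete): buf='JJWCI' cursor=0
After op 3 (backspace): buf='JJWCI' cursor=0
After op 4 (insert('X')): buf='XJJWCI' cursor=1
After op 5 (right): buf='XJJWCI' cursor=2
After op 6 (delete): buf='XJWCI' cursor=2
After op 7 (select(2,3) replace("S")): buf='XJSCI' cursor=3
After op 8 (right): buf='XJSCI' cursor=4
After op 9 (delete): buf='XJSC' cursor=4
After op 10 (end): buf='XJSC' cursor=4

Answer: XJSC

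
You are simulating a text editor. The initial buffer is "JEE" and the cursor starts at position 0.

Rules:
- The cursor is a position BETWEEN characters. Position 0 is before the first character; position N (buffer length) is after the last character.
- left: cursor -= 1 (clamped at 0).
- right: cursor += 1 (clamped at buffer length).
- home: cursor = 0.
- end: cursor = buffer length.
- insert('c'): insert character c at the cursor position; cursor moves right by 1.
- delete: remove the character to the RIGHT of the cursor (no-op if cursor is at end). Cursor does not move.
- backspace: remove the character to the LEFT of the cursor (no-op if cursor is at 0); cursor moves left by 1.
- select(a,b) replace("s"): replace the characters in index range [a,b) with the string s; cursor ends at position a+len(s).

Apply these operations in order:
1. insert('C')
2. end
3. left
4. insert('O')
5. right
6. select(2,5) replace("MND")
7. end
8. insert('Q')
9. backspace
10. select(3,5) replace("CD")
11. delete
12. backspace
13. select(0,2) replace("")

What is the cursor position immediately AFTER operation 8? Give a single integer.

After op 1 (insert('C')): buf='CJEE' cursor=1
After op 2 (end): buf='CJEE' cursor=4
After op 3 (left): buf='CJEE' cursor=3
After op 4 (insert('O')): buf='CJEOE' cursor=4
After op 5 (right): buf='CJEOE' cursor=5
After op 6 (select(2,5) replace("MND")): buf='CJMND' cursor=5
After op 7 (end): buf='CJMND' cursor=5
After op 8 (insert('Q')): buf='CJMNDQ' cursor=6

Answer: 6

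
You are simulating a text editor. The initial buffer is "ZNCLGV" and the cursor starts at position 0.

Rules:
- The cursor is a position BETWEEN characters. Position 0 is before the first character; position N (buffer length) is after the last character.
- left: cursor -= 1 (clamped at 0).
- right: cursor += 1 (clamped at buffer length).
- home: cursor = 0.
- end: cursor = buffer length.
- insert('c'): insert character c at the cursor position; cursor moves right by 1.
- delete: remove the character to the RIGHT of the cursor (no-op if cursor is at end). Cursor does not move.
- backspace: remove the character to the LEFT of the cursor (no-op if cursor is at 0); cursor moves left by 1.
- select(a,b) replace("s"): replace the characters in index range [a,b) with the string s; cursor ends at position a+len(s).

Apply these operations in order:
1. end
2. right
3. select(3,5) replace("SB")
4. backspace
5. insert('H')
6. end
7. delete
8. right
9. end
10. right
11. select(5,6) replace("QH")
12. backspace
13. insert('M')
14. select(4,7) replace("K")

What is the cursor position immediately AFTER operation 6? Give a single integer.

After op 1 (end): buf='ZNCLGV' cursor=6
After op 2 (right): buf='ZNCLGV' cursor=6
After op 3 (select(3,5) replace("SB")): buf='ZNCSBV' cursor=5
After op 4 (backspace): buf='ZNCSV' cursor=4
After op 5 (insert('H')): buf='ZNCSHV' cursor=5
After op 6 (end): buf='ZNCSHV' cursor=6

Answer: 6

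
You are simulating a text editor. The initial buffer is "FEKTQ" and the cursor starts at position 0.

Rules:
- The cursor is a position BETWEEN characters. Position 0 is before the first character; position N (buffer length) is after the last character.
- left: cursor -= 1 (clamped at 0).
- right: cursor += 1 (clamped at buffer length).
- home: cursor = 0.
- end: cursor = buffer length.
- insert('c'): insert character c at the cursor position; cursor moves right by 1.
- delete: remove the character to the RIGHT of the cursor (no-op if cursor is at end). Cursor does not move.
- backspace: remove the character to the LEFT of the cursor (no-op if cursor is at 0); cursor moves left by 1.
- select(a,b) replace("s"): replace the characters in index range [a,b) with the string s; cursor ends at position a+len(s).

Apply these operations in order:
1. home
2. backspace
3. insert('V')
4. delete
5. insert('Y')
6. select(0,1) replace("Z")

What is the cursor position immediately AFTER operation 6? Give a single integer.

After op 1 (home): buf='FEKTQ' cursor=0
After op 2 (backspace): buf='FEKTQ' cursor=0
After op 3 (insert('V')): buf='VFEKTQ' cursor=1
After op 4 (delete): buf='VEKTQ' cursor=1
After op 5 (insert('Y')): buf='VYEKTQ' cursor=2
After op 6 (select(0,1) replace("Z")): buf='ZYEKTQ' cursor=1

Answer: 1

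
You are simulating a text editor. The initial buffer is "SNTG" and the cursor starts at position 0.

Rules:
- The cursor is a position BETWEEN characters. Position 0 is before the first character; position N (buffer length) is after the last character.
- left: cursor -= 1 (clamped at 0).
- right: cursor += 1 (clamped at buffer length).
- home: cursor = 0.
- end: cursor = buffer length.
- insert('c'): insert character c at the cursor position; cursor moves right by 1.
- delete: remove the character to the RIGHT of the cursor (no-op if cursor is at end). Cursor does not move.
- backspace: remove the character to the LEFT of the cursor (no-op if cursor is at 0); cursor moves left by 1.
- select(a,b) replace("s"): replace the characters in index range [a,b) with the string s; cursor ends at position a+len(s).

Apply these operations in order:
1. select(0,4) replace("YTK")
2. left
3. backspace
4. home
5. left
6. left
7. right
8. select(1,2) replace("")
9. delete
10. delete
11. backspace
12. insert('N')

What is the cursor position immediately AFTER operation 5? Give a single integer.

Answer: 0

Derivation:
After op 1 (select(0,4) replace("YTK")): buf='YTK' cursor=3
After op 2 (left): buf='YTK' cursor=2
After op 3 (backspace): buf='YK' cursor=1
After op 4 (home): buf='YK' cursor=0
After op 5 (left): buf='YK' cursor=0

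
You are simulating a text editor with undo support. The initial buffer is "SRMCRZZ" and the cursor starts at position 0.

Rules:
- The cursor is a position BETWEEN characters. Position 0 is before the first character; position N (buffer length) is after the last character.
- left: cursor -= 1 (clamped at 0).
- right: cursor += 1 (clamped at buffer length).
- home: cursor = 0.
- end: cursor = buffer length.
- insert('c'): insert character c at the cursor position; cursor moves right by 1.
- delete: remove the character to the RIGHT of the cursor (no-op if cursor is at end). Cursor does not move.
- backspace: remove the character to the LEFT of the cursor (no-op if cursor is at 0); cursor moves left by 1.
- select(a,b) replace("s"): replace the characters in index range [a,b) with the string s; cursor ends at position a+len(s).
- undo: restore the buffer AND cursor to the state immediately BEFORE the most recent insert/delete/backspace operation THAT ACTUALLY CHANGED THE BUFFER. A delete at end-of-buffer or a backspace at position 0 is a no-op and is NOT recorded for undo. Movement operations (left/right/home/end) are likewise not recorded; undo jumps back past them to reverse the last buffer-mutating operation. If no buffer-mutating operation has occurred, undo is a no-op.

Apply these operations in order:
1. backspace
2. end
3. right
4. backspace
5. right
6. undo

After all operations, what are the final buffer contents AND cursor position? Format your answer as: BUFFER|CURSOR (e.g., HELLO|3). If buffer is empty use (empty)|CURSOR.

After op 1 (backspace): buf='SRMCRZZ' cursor=0
After op 2 (end): buf='SRMCRZZ' cursor=7
After op 3 (right): buf='SRMCRZZ' cursor=7
After op 4 (backspace): buf='SRMCRZ' cursor=6
After op 5 (right): buf='SRMCRZ' cursor=6
After op 6 (undo): buf='SRMCRZZ' cursor=7

Answer: SRMCRZZ|7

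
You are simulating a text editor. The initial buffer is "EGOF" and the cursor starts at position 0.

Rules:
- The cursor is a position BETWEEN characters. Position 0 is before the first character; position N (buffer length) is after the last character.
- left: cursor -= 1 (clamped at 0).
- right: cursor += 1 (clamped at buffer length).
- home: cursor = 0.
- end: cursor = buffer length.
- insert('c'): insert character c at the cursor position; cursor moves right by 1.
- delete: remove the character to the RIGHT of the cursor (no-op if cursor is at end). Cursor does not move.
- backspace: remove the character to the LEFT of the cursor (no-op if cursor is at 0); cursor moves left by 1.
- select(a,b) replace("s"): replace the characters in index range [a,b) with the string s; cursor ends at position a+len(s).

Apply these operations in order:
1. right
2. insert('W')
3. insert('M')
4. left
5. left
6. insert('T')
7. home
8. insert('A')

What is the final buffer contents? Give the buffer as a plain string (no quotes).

Answer: AETWMGOF

Derivation:
After op 1 (right): buf='EGOF' cursor=1
After op 2 (insert('W')): buf='EWGOF' cursor=2
After op 3 (insert('M')): buf='EWMGOF' cursor=3
After op 4 (left): buf='EWMGOF' cursor=2
After op 5 (left): buf='EWMGOF' cursor=1
After op 6 (insert('T')): buf='ETWMGOF' cursor=2
After op 7 (home): buf='ETWMGOF' cursor=0
After op 8 (insert('A')): buf='AETWMGOF' cursor=1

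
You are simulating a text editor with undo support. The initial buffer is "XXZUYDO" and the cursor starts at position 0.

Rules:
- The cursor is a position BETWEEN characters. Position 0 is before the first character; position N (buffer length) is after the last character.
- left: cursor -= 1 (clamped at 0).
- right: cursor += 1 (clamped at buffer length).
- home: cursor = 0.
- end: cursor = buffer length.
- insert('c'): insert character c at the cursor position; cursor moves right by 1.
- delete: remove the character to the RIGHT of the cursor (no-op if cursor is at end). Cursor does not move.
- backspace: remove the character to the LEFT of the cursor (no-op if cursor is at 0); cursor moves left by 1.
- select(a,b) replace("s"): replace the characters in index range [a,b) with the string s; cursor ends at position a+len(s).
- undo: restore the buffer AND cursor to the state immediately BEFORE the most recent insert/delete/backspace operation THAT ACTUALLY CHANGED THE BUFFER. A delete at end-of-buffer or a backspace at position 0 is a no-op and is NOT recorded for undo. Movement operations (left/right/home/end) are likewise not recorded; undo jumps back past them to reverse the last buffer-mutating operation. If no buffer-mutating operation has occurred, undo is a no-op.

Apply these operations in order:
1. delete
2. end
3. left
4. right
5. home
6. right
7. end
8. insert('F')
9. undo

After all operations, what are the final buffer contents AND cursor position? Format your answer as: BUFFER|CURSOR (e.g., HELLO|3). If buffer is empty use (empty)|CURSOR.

After op 1 (delete): buf='XZUYDO' cursor=0
After op 2 (end): buf='XZUYDO' cursor=6
After op 3 (left): buf='XZUYDO' cursor=5
After op 4 (right): buf='XZUYDO' cursor=6
After op 5 (home): buf='XZUYDO' cursor=0
After op 6 (right): buf='XZUYDO' cursor=1
After op 7 (end): buf='XZUYDO' cursor=6
After op 8 (insert('F')): buf='XZUYDOF' cursor=7
After op 9 (undo): buf='XZUYDO' cursor=6

Answer: XZUYDO|6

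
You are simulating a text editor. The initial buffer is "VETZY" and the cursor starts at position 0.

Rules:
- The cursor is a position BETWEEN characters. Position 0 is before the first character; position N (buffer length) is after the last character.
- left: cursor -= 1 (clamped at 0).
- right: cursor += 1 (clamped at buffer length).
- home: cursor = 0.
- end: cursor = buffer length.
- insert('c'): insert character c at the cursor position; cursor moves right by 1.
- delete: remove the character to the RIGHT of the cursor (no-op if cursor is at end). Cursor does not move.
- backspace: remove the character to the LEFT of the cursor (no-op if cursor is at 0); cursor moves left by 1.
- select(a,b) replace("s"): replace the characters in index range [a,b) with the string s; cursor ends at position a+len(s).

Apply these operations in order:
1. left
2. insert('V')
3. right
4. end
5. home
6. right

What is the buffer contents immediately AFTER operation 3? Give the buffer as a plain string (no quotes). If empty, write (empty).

Answer: VVETZY

Derivation:
After op 1 (left): buf='VETZY' cursor=0
After op 2 (insert('V')): buf='VVETZY' cursor=1
After op 3 (right): buf='VVETZY' cursor=2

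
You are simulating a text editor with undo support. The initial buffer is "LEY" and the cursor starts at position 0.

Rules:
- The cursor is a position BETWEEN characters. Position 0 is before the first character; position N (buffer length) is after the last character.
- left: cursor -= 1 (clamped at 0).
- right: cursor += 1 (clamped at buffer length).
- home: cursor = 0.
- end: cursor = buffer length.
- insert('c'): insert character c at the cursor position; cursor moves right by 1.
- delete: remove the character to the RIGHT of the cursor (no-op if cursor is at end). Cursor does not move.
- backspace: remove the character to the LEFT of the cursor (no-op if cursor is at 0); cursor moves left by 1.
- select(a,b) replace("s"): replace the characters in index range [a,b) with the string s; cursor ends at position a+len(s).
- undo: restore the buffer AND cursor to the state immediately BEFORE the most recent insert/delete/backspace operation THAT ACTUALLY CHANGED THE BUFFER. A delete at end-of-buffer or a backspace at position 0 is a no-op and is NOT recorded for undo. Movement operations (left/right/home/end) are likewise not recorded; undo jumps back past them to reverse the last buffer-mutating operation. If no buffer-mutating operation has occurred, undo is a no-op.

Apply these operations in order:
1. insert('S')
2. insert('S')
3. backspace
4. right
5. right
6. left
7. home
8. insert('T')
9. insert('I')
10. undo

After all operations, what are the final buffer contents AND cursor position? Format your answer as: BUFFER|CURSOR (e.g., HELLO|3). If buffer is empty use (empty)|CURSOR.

After op 1 (insert('S')): buf='SLEY' cursor=1
After op 2 (insert('S')): buf='SSLEY' cursor=2
After op 3 (backspace): buf='SLEY' cursor=1
After op 4 (right): buf='SLEY' cursor=2
After op 5 (right): buf='SLEY' cursor=3
After op 6 (left): buf='SLEY' cursor=2
After op 7 (home): buf='SLEY' cursor=0
After op 8 (insert('T')): buf='TSLEY' cursor=1
After op 9 (insert('I')): buf='TISLEY' cursor=2
After op 10 (undo): buf='TSLEY' cursor=1

Answer: TSLEY|1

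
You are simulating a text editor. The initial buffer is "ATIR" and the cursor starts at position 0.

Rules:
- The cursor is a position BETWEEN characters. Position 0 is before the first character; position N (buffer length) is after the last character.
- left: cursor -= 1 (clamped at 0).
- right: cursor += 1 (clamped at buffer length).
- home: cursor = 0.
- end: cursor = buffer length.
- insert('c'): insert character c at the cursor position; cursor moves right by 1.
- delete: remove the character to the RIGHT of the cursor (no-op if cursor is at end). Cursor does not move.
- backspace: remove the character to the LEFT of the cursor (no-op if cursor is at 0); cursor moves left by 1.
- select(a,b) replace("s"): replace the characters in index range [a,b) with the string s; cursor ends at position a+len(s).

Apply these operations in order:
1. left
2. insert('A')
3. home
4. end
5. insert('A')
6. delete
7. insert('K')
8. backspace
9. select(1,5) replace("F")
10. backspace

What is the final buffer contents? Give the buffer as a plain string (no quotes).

After op 1 (left): buf='ATIR' cursor=0
After op 2 (insert('A')): buf='AATIR' cursor=1
After op 3 (home): buf='AATIR' cursor=0
After op 4 (end): buf='AATIR' cursor=5
After op 5 (insert('A')): buf='AATIRA' cursor=6
After op 6 (delete): buf='AATIRA' cursor=6
After op 7 (insert('K')): buf='AATIRAK' cursor=7
After op 8 (backspace): buf='AATIRA' cursor=6
After op 9 (select(1,5) replace("F")): buf='AFA' cursor=2
After op 10 (backspace): buf='AA' cursor=1

Answer: AA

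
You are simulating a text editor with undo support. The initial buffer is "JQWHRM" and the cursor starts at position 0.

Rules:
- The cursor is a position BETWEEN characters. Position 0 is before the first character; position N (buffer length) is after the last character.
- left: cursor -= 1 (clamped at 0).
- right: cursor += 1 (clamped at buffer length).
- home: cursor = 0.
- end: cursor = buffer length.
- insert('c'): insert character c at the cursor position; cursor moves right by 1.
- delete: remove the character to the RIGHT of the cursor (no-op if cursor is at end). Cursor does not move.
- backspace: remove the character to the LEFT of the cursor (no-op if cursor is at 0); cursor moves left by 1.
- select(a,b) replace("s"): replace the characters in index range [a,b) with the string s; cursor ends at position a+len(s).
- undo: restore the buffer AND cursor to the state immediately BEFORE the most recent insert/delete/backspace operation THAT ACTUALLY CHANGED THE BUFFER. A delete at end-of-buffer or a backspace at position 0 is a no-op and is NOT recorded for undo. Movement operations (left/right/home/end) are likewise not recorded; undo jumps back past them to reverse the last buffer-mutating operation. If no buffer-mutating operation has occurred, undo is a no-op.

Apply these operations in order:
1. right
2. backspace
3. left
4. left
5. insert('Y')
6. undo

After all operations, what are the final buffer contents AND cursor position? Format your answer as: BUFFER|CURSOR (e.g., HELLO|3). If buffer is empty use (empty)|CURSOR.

Answer: QWHRM|0

Derivation:
After op 1 (right): buf='JQWHRM' cursor=1
After op 2 (backspace): buf='QWHRM' cursor=0
After op 3 (left): buf='QWHRM' cursor=0
After op 4 (left): buf='QWHRM' cursor=0
After op 5 (insert('Y')): buf='YQWHRM' cursor=1
After op 6 (undo): buf='QWHRM' cursor=0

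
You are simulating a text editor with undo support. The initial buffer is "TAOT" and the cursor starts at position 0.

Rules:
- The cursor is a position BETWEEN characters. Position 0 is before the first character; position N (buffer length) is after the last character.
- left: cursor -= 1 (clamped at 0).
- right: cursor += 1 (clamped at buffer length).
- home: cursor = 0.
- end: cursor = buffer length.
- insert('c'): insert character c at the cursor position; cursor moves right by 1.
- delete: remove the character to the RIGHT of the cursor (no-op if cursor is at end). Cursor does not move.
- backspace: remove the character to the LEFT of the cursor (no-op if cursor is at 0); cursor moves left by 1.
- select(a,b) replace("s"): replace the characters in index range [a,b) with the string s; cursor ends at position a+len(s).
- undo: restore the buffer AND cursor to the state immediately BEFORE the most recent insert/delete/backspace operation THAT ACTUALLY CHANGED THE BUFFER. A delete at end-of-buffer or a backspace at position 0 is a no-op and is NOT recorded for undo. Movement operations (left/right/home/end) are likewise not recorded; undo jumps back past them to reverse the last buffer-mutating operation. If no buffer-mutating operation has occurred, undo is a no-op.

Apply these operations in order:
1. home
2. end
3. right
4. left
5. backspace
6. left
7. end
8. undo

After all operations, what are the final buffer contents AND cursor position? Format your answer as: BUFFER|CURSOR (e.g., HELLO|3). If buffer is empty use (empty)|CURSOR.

Answer: TAOT|3

Derivation:
After op 1 (home): buf='TAOT' cursor=0
After op 2 (end): buf='TAOT' cursor=4
After op 3 (right): buf='TAOT' cursor=4
After op 4 (left): buf='TAOT' cursor=3
After op 5 (backspace): buf='TAT' cursor=2
After op 6 (left): buf='TAT' cursor=1
After op 7 (end): buf='TAT' cursor=3
After op 8 (undo): buf='TAOT' cursor=3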